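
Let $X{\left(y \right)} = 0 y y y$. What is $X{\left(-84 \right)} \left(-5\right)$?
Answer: $0$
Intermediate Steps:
$X{\left(y \right)} = 0$ ($X{\left(y \right)} = 0 y^{2} y = 0 y = 0$)
$X{\left(-84 \right)} \left(-5\right) = 0 \left(-5\right) = 0$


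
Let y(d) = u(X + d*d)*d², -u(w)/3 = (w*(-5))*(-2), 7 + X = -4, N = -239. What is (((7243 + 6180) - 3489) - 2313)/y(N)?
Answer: -7621/97865409300 ≈ -7.7872e-8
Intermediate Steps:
X = -11 (X = -7 - 4 = -11)
u(w) = -30*w (u(w) = -3*w*(-5)*(-2) = -3*(-5*w)*(-2) = -30*w)
y(d) = d²*(330 - 30*d²) (y(d) = (-30*(-11 + d*d))*d² = (-30*(-11 + d²))*d² = (330 - 30*d²)*d² = d²*(330 - 30*d²))
(((7243 + 6180) - 3489) - 2313)/y(N) = (((7243 + 6180) - 3489) - 2313)/((30*(-239)²*(11 - 1*(-239)²))) = ((13423 - 3489) - 2313)/((30*57121*(11 - 1*57121))) = (9934 - 2313)/((30*57121*(11 - 57121))) = 7621/((30*57121*(-57110))) = 7621/(-97865409300) = 7621*(-1/97865409300) = -7621/97865409300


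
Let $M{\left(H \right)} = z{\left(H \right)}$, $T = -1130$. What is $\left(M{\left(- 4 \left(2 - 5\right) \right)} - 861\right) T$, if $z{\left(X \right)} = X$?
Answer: $959370$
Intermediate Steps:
$M{\left(H \right)} = H$
$\left(M{\left(- 4 \left(2 - 5\right) \right)} - 861\right) T = \left(- 4 \left(2 - 5\right) - 861\right) \left(-1130\right) = \left(\left(-4\right) \left(-3\right) - 861\right) \left(-1130\right) = \left(12 - 861\right) \left(-1130\right) = \left(-849\right) \left(-1130\right) = 959370$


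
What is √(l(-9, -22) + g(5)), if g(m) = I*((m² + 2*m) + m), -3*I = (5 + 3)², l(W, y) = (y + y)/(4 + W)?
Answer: 2*I*√47505/15 ≈ 29.061*I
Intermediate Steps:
l(W, y) = 2*y/(4 + W) (l(W, y) = (2*y)/(4 + W) = 2*y/(4 + W))
I = -64/3 (I = -(5 + 3)²/3 = -⅓*8² = -⅓*64 = -64/3 ≈ -21.333)
g(m) = -64*m - 64*m²/3 (g(m) = -64*((m² + 2*m) + m)/3 = -64*(m² + 3*m)/3 = -64*m - 64*m²/3)
√(l(-9, -22) + g(5)) = √(2*(-22)/(4 - 9) - 64/3*5*(3 + 5)) = √(2*(-22)/(-5) - 64/3*5*8) = √(2*(-22)*(-⅕) - 2560/3) = √(44/5 - 2560/3) = √(-12668/15) = 2*I*√47505/15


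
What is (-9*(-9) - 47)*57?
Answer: 1938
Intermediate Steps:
(-9*(-9) - 47)*57 = (81 - 47)*57 = 34*57 = 1938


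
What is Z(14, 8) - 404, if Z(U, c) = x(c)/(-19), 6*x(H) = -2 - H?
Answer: -23023/57 ≈ -403.91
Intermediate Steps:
x(H) = -⅓ - H/6 (x(H) = (-2 - H)/6 = -⅓ - H/6)
Z(U, c) = 1/57 + c/114 (Z(U, c) = (-⅓ - c/6)/(-19) = (-⅓ - c/6)*(-1/19) = 1/57 + c/114)
Z(14, 8) - 404 = (1/57 + (1/114)*8) - 404 = (1/57 + 4/57) - 404 = 5/57 - 404 = -23023/57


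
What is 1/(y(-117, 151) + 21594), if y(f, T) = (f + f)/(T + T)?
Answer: 151/3260577 ≈ 4.6311e-5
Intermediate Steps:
y(f, T) = f/T (y(f, T) = (2*f)/((2*T)) = (2*f)*(1/(2*T)) = f/T)
1/(y(-117, 151) + 21594) = 1/(-117/151 + 21594) = 1/(3260577/151) = 151/3260577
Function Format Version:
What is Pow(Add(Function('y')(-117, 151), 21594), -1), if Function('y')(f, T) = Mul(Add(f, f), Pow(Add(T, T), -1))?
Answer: Rational(151, 3260577) ≈ 4.6311e-5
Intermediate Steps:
Function('y')(f, T) = Mul(f, Pow(T, -1)) (Function('y')(f, T) = Mul(Mul(2, f), Pow(Mul(2, T), -1)) = Mul(Mul(2, f), Mul(Rational(1, 2), Pow(T, -1))) = Mul(f, Pow(T, -1)))
Pow(Add(Function('y')(-117, 151), 21594), -1) = Pow(Add(Mul(-117, Pow(151, -1)), 21594), -1) = Pow(Add(Mul(-117, Rational(1, 151)), 21594), -1) = Pow(Add(Rational(-117, 151), 21594), -1) = Pow(Rational(3260577, 151), -1) = Rational(151, 3260577)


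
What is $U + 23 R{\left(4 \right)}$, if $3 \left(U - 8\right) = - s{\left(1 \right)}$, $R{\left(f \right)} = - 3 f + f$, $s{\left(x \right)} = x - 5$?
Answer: $- \frac{524}{3} \approx -174.67$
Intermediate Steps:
$s{\left(x \right)} = -5 + x$
$R{\left(f \right)} = - 2 f$
$U = \frac{28}{3}$ ($U = 8 + \frac{\left(-1\right) \left(-5 + 1\right)}{3} = 8 + \frac{\left(-1\right) \left(-4\right)}{3} = 8 + \frac{1}{3} \cdot 4 = 8 + \frac{4}{3} = \frac{28}{3} \approx 9.3333$)
$U + 23 R{\left(4 \right)} = \frac{28}{3} + 23 \left(\left(-2\right) 4\right) = \frac{28}{3} + 23 \left(-8\right) = \frac{28}{3} - 184 = - \frac{524}{3}$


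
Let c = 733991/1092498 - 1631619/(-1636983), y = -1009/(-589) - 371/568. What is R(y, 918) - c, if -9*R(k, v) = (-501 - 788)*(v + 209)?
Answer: 32073927629003107/198711183726 ≈ 1.6141e+5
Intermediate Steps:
y = 354593/334552 (y = -1009*(-1/589) - 371*1/568 = 1009/589 - 371/568 = 354593/334552 ≈ 1.0599)
R(k, v) = 269401/9 + 1289*v/9 (R(k, v) = -(-501 - 788)*(v + 209)/9 = -(-1289)*(209 + v)/9 = -(-269401 - 1289*v)/9 = 269401/9 + 1289*v/9)
c = 36840386215/22079020414 (c = 733991*(1/1092498) - 1631619*(-1/1636983) = 733991/1092498 + 181291/181887 = 36840386215/22079020414 ≈ 1.6686)
R(y, 918) - c = (269401/9 + (1289/9)*918) - 1*36840386215/22079020414 = (269401/9 + 131478) - 36840386215/22079020414 = 1452703/9 - 36840386215/22079020414 = 32073927629003107/198711183726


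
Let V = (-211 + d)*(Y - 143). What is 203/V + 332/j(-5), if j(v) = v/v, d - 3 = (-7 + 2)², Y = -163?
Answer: 18591539/55998 ≈ 332.00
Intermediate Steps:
d = 28 (d = 3 + (-7 + 2)² = 3 + (-5)² = 3 + 25 = 28)
V = 55998 (V = (-211 + 28)*(-163 - 143) = -183*(-306) = 55998)
j(v) = 1
203/V + 332/j(-5) = 203/55998 + 332/1 = 203*(1/55998) + 332*1 = 203/55998 + 332 = 18591539/55998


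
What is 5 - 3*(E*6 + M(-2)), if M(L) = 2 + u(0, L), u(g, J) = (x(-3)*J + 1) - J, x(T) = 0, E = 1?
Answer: -28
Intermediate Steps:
u(g, J) = 1 - J (u(g, J) = (0*J + 1) - J = (0 + 1) - J = 1 - J)
M(L) = 3 - L (M(L) = 2 + (1 - L) = 3 - L)
5 - 3*(E*6 + M(-2)) = 5 - 3*(1*6 + (3 - 1*(-2))) = 5 - 3*(6 + (3 + 2)) = 5 - 3*(6 + 5) = 5 - 3*11 = 5 - 33 = -28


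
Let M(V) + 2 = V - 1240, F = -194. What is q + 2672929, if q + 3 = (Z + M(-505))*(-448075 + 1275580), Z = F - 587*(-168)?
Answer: 80001718801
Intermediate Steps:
Z = 98422 (Z = -194 - 587*(-168) = -194 + 98616 = 98422)
M(V) = -1242 + V (M(V) = -2 + (V - 1240) = -2 + (-1240 + V) = -1242 + V)
q = 79999045872 (q = -3 + (98422 + (-1242 - 505))*(-448075 + 1275580) = -3 + (98422 - 1747)*827505 = -3 + 96675*827505 = -3 + 79999045875 = 79999045872)
q + 2672929 = 79999045872 + 2672929 = 80001718801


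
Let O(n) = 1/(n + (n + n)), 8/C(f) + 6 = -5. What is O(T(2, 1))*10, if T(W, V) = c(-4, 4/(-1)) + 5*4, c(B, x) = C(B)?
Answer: 55/318 ≈ 0.17296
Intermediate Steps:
C(f) = -8/11 (C(f) = 8/(-6 - 5) = 8/(-11) = 8*(-1/11) = -8/11)
c(B, x) = -8/11
T(W, V) = 212/11 (T(W, V) = -8/11 + 5*4 = -8/11 + 20 = 212/11)
O(n) = 1/(3*n) (O(n) = 1/(n + 2*n) = 1/(3*n))
O(T(2, 1))*10 = (1/(3*(212/11)))*10 = ((⅓)*(11/212))*10 = (11/636)*10 = 55/318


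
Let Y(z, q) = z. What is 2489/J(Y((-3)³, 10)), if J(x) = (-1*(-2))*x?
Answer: -2489/54 ≈ -46.093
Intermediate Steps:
J(x) = 2*x
2489/J(Y((-3)³, 10)) = 2489/((2*(-3)³)) = 2489/((2*(-27))) = 2489/(-54) = 2489*(-1/54) = -2489/54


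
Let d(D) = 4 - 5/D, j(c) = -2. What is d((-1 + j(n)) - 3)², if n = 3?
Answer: 841/36 ≈ 23.361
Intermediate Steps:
d(D) = 4 - 5/D
d((-1 + j(n)) - 3)² = (4 - 5/((-1 - 2) - 3))² = (4 - 5/(-3 - 3))² = (4 - 5/(-6))² = (4 - 5*(-⅙))² = (4 + ⅚)² = (29/6)² = 841/36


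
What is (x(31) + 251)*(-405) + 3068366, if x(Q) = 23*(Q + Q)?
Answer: 2389181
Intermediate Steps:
x(Q) = 46*Q (x(Q) = 23*(2*Q) = 46*Q)
(x(31) + 251)*(-405) + 3068366 = (46*31 + 251)*(-405) + 3068366 = (1426 + 251)*(-405) + 3068366 = 1677*(-405) + 3068366 = -679185 + 3068366 = 2389181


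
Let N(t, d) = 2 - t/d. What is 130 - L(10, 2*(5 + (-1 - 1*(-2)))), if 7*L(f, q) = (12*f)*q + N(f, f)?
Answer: -531/7 ≈ -75.857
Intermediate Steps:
N(t, d) = 2 - t/d
L(f, q) = 1/7 + 12*f*q/7 (L(f, q) = ((12*f)*q + (2 - f/f))/7 = (12*f*q + (2 - 1))/7 = (12*f*q + 1)/7 = (1 + 12*f*q)/7 = 1/7 + 12*f*q/7)
130 - L(10, 2*(5 + (-1 - 1*(-2)))) = 130 - (1/7 + (12/7)*10*(2*(5 + (-1 - 1*(-2))))) = 130 - (1/7 + (12/7)*10*(2*(5 + (-1 + 2)))) = 130 - (1/7 + (12/7)*10*(2*(5 + 1))) = 130 - (1/7 + (12/7)*10*(2*6)) = 130 - (1/7 + (12/7)*10*12) = 130 - (1/7 + 1440/7) = 130 - 1*1441/7 = 130 - 1441/7 = -531/7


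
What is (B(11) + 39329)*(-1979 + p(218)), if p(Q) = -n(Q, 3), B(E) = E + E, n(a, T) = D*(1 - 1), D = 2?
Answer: -77875629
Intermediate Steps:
n(a, T) = 0 (n(a, T) = 2*(1 - 1) = 2*0 = 0)
B(E) = 2*E
p(Q) = 0 (p(Q) = -1*0 = 0)
(B(11) + 39329)*(-1979 + p(218)) = (2*11 + 39329)*(-1979 + 0) = (22 + 39329)*(-1979) = 39351*(-1979) = -77875629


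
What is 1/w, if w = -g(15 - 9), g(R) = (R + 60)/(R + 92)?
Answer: -49/33 ≈ -1.4848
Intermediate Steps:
g(R) = (60 + R)/(92 + R)
w = -33/49 (w = -(60 + (15 - 9))/(92 + (15 - 9)) = -(60 + 6)/(92 + 6) = -66/98 = -1*33/49 = -33/49 ≈ -0.67347)
1/w = 1/(-33/49) = -49/33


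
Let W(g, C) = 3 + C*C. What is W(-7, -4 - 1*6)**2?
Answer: 10609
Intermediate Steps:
W(g, C) = 3 + C**2
W(-7, -4 - 1*6)**2 = (3 + (-4 - 1*6)**2)**2 = (3 + (-4 - 6)**2)**2 = (3 + (-10)**2)**2 = (3 + 100)**2 = 103**2 = 10609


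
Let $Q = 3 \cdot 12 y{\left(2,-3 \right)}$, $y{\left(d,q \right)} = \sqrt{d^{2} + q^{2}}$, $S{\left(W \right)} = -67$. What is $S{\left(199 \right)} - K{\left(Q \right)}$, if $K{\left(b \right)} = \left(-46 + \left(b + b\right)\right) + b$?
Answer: $-21 - 108 \sqrt{13} \approx -410.4$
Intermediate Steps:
$Q = 36 \sqrt{13}$ ($Q = 3 \cdot 12 \sqrt{2^{2} + \left(-3\right)^{2}} = 36 \sqrt{4 + 9} = 36 \sqrt{13} \approx 129.8$)
$K{\left(b \right)} = -46 + 3 b$ ($K{\left(b \right)} = \left(-46 + 2 b\right) + b = -46 + 3 b$)
$S{\left(199 \right)} - K{\left(Q \right)} = -67 - \left(-46 + 3 \cdot 36 \sqrt{13}\right) = -67 - \left(-46 + 108 \sqrt{13}\right) = -67 + \left(46 - 108 \sqrt{13}\right) = -21 - 108 \sqrt{13}$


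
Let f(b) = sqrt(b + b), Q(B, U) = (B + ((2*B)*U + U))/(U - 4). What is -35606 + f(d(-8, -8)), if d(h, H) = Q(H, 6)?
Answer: -35606 + 7*I*sqrt(2) ≈ -35606.0 + 9.8995*I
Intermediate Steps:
Q(B, U) = (B + U + 2*B*U)/(-4 + U) (Q(B, U) = (B + (2*B*U + U))/(-4 + U) = (B + (U + 2*B*U))/(-4 + U) = (B + U + 2*B*U)/(-4 + U))
d(h, H) = 3 + 13*H/2 (d(h, H) = (H + 6 + 2*H*6)/(-4 + 6) = (H + 6 + 12*H)/2 = (6 + 13*H)/2 = 3 + 13*H/2)
f(b) = sqrt(2)*sqrt(b) (f(b) = sqrt(2*b) = sqrt(2)*sqrt(b))
-35606 + f(d(-8, -8)) = -35606 + sqrt(2)*sqrt(3 + (13/2)*(-8)) = -35606 + sqrt(2)*sqrt(3 - 52) = -35606 + sqrt(2)*sqrt(-49) = -35606 + sqrt(2)*(7*I) = -35606 + 7*I*sqrt(2)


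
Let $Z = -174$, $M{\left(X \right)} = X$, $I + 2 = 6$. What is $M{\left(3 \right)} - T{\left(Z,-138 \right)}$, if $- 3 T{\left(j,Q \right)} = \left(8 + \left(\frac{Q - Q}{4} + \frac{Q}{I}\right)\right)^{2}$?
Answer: $\frac{2845}{12} \approx 237.08$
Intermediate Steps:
$I = 4$ ($I = -2 + 6 = 4$)
$T{\left(j,Q \right)} = - \frac{\left(8 + \frac{Q}{4}\right)^{2}}{3}$ ($T{\left(j,Q \right)} = - \frac{\left(8 + \left(\frac{Q - Q}{4} + \frac{Q}{4}\right)\right)^{2}}{3} = - \frac{\left(8 + \left(0 \cdot \frac{1}{4} + Q \frac{1}{4}\right)\right)^{2}}{3} = - \frac{\left(8 + \left(0 + \frac{Q}{4}\right)\right)^{2}}{3} = - \frac{\left(8 + \frac{Q}{4}\right)^{2}}{3}$)
$M{\left(3 \right)} - T{\left(Z,-138 \right)} = 3 - - \frac{\left(32 - 138\right)^{2}}{48} = 3 - - \frac{\left(-106\right)^{2}}{48} = 3 - \left(- \frac{1}{48}\right) 11236 = 3 - - \frac{2809}{12} = 3 + \frac{2809}{12} = \frac{2845}{12}$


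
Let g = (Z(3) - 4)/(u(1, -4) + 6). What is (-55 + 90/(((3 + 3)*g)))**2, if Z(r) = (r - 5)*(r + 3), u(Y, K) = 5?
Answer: 1092025/256 ≈ 4265.7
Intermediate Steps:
Z(r) = (-5 + r)*(3 + r)
g = -16/11 (g = ((-15 + 3**2 - 2*3) - 4)/(5 + 6) = ((-15 + 9 - 6) - 4)/11 = (-12 - 4)*(1/11) = -16*1/11 = -16/11 ≈ -1.4545)
(-55 + 90/(((3 + 3)*g)))**2 = (-55 + 90/(((3 + 3)*(-16/11))))**2 = (-55 + 90/((6*(-16/11))))**2 = (-55 + 90/(-96/11))**2 = (-55 + 90*(-11/96))**2 = (-55 - 165/16)**2 = (-1045/16)**2 = 1092025/256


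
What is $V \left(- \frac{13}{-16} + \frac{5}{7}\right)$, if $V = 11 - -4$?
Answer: $\frac{2565}{112} \approx 22.902$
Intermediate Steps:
$V = 15$ ($V = 11 + 4 = 15$)
$V \left(- \frac{13}{-16} + \frac{5}{7}\right) = 15 \left(- \frac{13}{-16} + \frac{5}{7}\right) = 15 \left(\left(-13\right) \left(- \frac{1}{16}\right) + 5 \cdot \frac{1}{7}\right) = 15 \left(\frac{13}{16} + \frac{5}{7}\right) = 15 \cdot \frac{171}{112} = \frac{2565}{112}$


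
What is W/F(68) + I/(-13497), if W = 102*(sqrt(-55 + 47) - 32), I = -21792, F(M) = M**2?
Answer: 69500/76483 + 3*I*sqrt(2)/68 ≈ 0.9087 + 0.062392*I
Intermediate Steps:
W = -3264 + 204*I*sqrt(2) (W = 102*(sqrt(-8) - 32) = 102*(2*I*sqrt(2) - 32) = 102*(-32 + 2*I*sqrt(2)) = -3264 + 204*I*sqrt(2) ≈ -3264.0 + 288.5*I)
W/F(68) + I/(-13497) = (-3264 + 204*I*sqrt(2))/(68**2) - 21792/(-13497) = (-3264 + 204*I*sqrt(2))/4624 - 21792*(-1/13497) = (-3264 + 204*I*sqrt(2))*(1/4624) + 7264/4499 = (-12/17 + 3*I*sqrt(2)/68) + 7264/4499 = 69500/76483 + 3*I*sqrt(2)/68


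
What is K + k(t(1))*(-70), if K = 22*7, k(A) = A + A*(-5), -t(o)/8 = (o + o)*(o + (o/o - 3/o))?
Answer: 4634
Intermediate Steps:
t(o) = -16*o*(1 + o - 3/o) (t(o) = -8*(o + o)*(o + (o/o - 3/o)) = -8*2*o*(o + (1 - 3/o)) = -8*2*o*(1 + o - 3/o) = -16*o*(1 + o - 3/o))
k(A) = -4*A (k(A) = A - 5*A = -4*A)
K = 154
K + k(t(1))*(-70) = 154 - 4*(48 - 16*1 - 16*1²)*(-70) = 154 - 4*(48 - 16 - 16*1)*(-70) = 154 - 4*(48 - 16 - 16)*(-70) = 154 - 4*16*(-70) = 154 - 64*(-70) = 154 + 4480 = 4634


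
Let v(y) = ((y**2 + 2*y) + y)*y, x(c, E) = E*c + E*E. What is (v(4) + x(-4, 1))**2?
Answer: 11881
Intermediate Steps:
x(c, E) = E**2 + E*c (x(c, E) = E*c + E**2 = E**2 + E*c)
v(y) = y*(y**2 + 3*y) (v(y) = (y**2 + 3*y)*y = y*(y**2 + 3*y))
(v(4) + x(-4, 1))**2 = (4**2*(3 + 4) + 1*(1 - 4))**2 = (16*7 + 1*(-3))**2 = (112 - 3)**2 = 109**2 = 11881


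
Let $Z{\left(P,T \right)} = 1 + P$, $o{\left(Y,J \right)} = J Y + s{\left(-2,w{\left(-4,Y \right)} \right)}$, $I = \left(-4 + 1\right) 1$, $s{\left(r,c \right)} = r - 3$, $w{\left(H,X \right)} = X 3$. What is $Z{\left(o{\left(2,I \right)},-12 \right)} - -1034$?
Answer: $1024$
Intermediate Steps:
$w{\left(H,X \right)} = 3 X$
$s{\left(r,c \right)} = -3 + r$
$I = -3$ ($I = \left(-3\right) 1 = -3$)
$o{\left(Y,J \right)} = -5 + J Y$ ($o{\left(Y,J \right)} = J Y - 5 = -5 + J Y$)
$Z{\left(o{\left(2,I \right)},-12 \right)} - -1034 = \left(1 - 11\right) - -1034 = \left(1 - 11\right) + 1034 = -10 + 1034 = 1024$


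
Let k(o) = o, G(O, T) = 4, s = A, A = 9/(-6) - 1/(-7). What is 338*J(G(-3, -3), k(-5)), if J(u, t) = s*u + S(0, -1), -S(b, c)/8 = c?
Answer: 6084/7 ≈ 869.14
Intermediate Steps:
A = -19/14 (A = 9*(-⅙) - 1*(-⅐) = -3/2 + ⅐ = -19/14 ≈ -1.3571)
s = -19/14 ≈ -1.3571
S(b, c) = -8*c
J(u, t) = 8 - 19*u/14 (J(u, t) = -19*u/14 - 8*(-1) = -19*u/14 + 8 = 8 - 19*u/14)
338*J(G(-3, -3), k(-5)) = 338*(8 - 19/14*4) = 338*(8 - 38/7) = 338*(18/7) = 6084/7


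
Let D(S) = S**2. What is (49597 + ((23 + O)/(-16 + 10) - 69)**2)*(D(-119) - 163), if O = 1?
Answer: 768854148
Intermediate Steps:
(49597 + ((23 + O)/(-16 + 10) - 69)**2)*(D(-119) - 163) = (49597 + ((23 + 1)/(-16 + 10) - 69)**2)*((-119)**2 - 163) = (49597 + (24/(-6) - 69)**2)*(14161 - 163) = (49597 + (24*(-1/6) - 69)**2)*13998 = (49597 + (-4 - 69)**2)*13998 = (49597 + (-73)**2)*13998 = (49597 + 5329)*13998 = 54926*13998 = 768854148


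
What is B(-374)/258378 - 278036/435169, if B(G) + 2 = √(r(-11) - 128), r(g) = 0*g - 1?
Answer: -35919627973/56219047941 + I*√129/258378 ≈ -0.63892 + 4.3958e-5*I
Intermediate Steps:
r(g) = -1 (r(g) = 0 - 1 = -1)
B(G) = -2 + I*√129 (B(G) = -2 + √(-1 - 128) = -2 + √(-129) = -2 + I*√129)
B(-374)/258378 - 278036/435169 = (-2 + I*√129)/258378 - 278036/435169 = (-2 + I*√129)*(1/258378) - 278036*1/435169 = (-1/129189 + I*√129/258378) - 278036/435169 = -35919627973/56219047941 + I*√129/258378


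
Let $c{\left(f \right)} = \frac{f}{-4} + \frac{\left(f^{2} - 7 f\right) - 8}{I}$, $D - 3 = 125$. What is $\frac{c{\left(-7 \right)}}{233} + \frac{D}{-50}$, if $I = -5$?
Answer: $- \frac{61273}{23300} \approx -2.6297$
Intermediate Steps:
$D = 128$ ($D = 3 + 125 = 128$)
$c{\left(f \right)} = \frac{8}{5} - \frac{f^{2}}{5} + \frac{23 f}{20}$ ($c{\left(f \right)} = \frac{f}{-4} + \frac{\left(f^{2} - 7 f\right) - 8}{-5} = f \left(- \frac{1}{4}\right) + \left(-8 + f^{2} - 7 f\right) \left(- \frac{1}{5}\right) = - \frac{f}{4} + \left(\frac{8}{5} - \frac{f^{2}}{5} + \frac{7 f}{5}\right) = \frac{8}{5} - \frac{f^{2}}{5} + \frac{23 f}{20}$)
$\frac{c{\left(-7 \right)}}{233} + \frac{D}{-50} = \frac{\frac{8}{5} - \frac{\left(-7\right)^{2}}{5} + \frac{23}{20} \left(-7\right)}{233} + \frac{128}{-50} = \left(\frac{8}{5} - \frac{49}{5} - \frac{161}{20}\right) \frac{1}{233} + 128 \left(- \frac{1}{50}\right) = \left(\frac{8}{5} - \frac{49}{5} - \frac{161}{20}\right) \frac{1}{233} - \frac{64}{25} = \left(- \frac{65}{4}\right) \frac{1}{233} - \frac{64}{25} = - \frac{65}{932} - \frac{64}{25} = - \frac{61273}{23300}$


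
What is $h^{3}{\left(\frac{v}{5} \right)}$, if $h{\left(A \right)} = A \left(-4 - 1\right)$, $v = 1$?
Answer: $-1$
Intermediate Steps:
$h{\left(A \right)} = - 5 A$ ($h{\left(A \right)} = A \left(-5\right) = - 5 A$)
$h^{3}{\left(\frac{v}{5} \right)} = \left(- 5 \cdot 1 \cdot \frac{1}{5}\right)^{3} = \left(\left(-5\right) \frac{1}{5}\right)^{3} = \left(-1\right)^{3} = -1$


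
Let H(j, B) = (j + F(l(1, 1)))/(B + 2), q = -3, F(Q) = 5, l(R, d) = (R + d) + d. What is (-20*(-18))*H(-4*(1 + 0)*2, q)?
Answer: 1080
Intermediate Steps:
l(R, d) = R + 2*d
H(j, B) = (5 + j)/(2 + B) (H(j, B) = (j + 5)/(B + 2) = (5 + j)/(2 + B))
(-20*(-18))*H(-4*(1 + 0)*2, q) = (-20*(-18))*((5 - 4*(1 + 0)*2)/(2 - 3)) = 360*((5 - 4*1*2)/(-1)) = 360*(-(5 - 4*2)) = 360*(-(5 - 8)) = 360*(-1*(-3)) = 360*3 = 1080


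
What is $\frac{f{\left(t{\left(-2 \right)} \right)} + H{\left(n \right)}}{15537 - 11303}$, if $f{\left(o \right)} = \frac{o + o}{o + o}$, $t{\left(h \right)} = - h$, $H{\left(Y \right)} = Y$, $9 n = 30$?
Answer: $\frac{13}{12702} \approx 0.0010235$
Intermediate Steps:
$n = \frac{10}{3}$ ($n = \frac{1}{9} \cdot 30 = \frac{10}{3} \approx 3.3333$)
$f{\left(o \right)} = 1$ ($f{\left(o \right)} = \frac{2 o}{2 o} = 2 o \frac{1}{2 o} = 1$)
$\frac{f{\left(t{\left(-2 \right)} \right)} + H{\left(n \right)}}{15537 - 11303} = \frac{1 + \frac{10}{3}}{15537 - 11303} = \frac{13}{3 \cdot 4234} = \frac{13}{3} \cdot \frac{1}{4234} = \frac{13}{12702}$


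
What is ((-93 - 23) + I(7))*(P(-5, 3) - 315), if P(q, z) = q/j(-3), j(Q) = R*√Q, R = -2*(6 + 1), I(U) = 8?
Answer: 34020 + 90*I*√3/7 ≈ 34020.0 + 22.269*I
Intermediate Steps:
R = -14 (R = -2*7 = -14)
j(Q) = -14*√Q
P(q, z) = I*q*√3/42 (P(q, z) = q/((-14*I*√3)) = q*(I*√3/42) = I*q*√3/42)
((-93 - 23) + I(7))*(P(-5, 3) - 315) = ((-93 - 23) + 8)*((1/42)*I*(-5)*√3 - 315) = (-116 + 8)*(-5*I*√3/42 - 315) = -108*(-315 - 5*I*√3/42) = 34020 + 90*I*√3/7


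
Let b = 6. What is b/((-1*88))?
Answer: -3/44 ≈ -0.068182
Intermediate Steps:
b/((-1*88)) = 6/((-1*88)) = 6/(-88) = 6*(-1/88) = -3/44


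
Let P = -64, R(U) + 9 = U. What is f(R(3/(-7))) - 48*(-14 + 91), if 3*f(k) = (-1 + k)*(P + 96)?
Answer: -79952/21 ≈ -3807.2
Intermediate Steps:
R(U) = -9 + U
f(k) = -32/3 + 32*k/3 (f(k) = ((-1 + k)*(-64 + 96))/3 = ((-1 + k)*32)/3 = (-32 + 32*k)/3 = -32/3 + 32*k/3)
f(R(3/(-7))) - 48*(-14 + 91) = (-32/3 + 32*(-9 + 3/(-7))/3) - 48*(-14 + 91) = (-32/3 + 32*(-9 + 3*(-⅐))/3) - 48*77 = (-32/3 + 32*(-9 - 3/7)/3) - 3696 = (-32/3 + (32/3)*(-66/7)) - 3696 = (-32/3 - 704/7) - 3696 = -2336/21 - 3696 = -79952/21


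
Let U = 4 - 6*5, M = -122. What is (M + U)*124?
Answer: -18352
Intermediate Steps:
U = -26 (U = 4 - 30 = -26)
(M + U)*124 = (-122 - 26)*124 = -148*124 = -18352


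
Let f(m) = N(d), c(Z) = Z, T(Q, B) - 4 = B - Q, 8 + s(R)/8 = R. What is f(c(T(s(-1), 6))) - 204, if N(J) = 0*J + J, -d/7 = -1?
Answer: -197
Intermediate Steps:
s(R) = -64 + 8*R
d = 7 (d = -7*(-1) = 7)
T(Q, B) = 4 + B - Q (T(Q, B) = 4 + (B - Q) = 4 + B - Q)
N(J) = J (N(J) = 0 + J = J)
f(m) = 7
f(c(T(s(-1), 6))) - 204 = 7 - 204 = -197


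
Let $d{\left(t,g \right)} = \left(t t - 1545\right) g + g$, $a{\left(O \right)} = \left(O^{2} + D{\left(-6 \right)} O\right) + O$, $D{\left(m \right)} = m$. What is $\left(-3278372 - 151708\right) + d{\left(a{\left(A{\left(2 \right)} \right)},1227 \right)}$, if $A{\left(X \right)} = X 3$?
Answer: $-5280396$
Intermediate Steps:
$A{\left(X \right)} = 3 X$
$a{\left(O \right)} = O^{2} - 5 O$ ($a{\left(O \right)} = \left(O^{2} - 6 O\right) + O = O^{2} - 5 O$)
$d{\left(t,g \right)} = g + g \left(-1545 + t^{2}\right)$ ($d{\left(t,g \right)} = \left(t^{2} - 1545\right) g + g = \left(-1545 + t^{2}\right) g + g = g \left(-1545 + t^{2}\right) + g = g + g \left(-1545 + t^{2}\right)$)
$\left(-3278372 - 151708\right) + d{\left(a{\left(A{\left(2 \right)} \right)},1227 \right)} = \left(-3278372 - 151708\right) + 1227 \left(-1544 + \left(3 \cdot 2 \left(-5 + 3 \cdot 2\right)\right)^{2}\right) = -3430080 + 1227 \left(-1544 + \left(6 \left(-5 + 6\right)\right)^{2}\right) = -3430080 + 1227 \left(-1544 + \left(6 \cdot 1\right)^{2}\right) = -3430080 + 1227 \left(-1544 + 6^{2}\right) = -3430080 + 1227 \left(-1544 + 36\right) = -3430080 + 1227 \left(-1508\right) = -3430080 - 1850316 = -5280396$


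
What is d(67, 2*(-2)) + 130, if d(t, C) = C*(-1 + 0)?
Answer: 134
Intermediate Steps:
d(t, C) = -C (d(t, C) = C*(-1) = -C)
d(67, 2*(-2)) + 130 = -2*(-2) + 130 = -1*(-4) + 130 = 4 + 130 = 134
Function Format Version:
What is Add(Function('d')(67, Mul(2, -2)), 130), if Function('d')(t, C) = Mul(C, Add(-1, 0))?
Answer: 134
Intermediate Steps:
Function('d')(t, C) = Mul(-1, C) (Function('d')(t, C) = Mul(C, -1) = Mul(-1, C))
Add(Function('d')(67, Mul(2, -2)), 130) = Add(Mul(-1, Mul(2, -2)), 130) = Add(Mul(-1, -4), 130) = Add(4, 130) = 134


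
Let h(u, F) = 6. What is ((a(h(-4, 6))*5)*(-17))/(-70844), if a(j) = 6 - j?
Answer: 0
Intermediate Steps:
((a(h(-4, 6))*5)*(-17))/(-70844) = (((6 - 1*6)*5)*(-17))/(-70844) = (((6 - 6)*5)*(-17))*(-1/70844) = ((0*5)*(-17))*(-1/70844) = (0*(-17))*(-1/70844) = 0*(-1/70844) = 0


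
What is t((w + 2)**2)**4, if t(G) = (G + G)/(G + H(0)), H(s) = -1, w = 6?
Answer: 268435456/15752961 ≈ 17.040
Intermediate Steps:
t(G) = 2*G/(-1 + G) (t(G) = (G + G)/(G - 1) = (2*G)/(-1 + G) = 2*G/(-1 + G))
t((w + 2)**2)**4 = (2*(6 + 2)**2/(-1 + (6 + 2)**2))**4 = (2*8**2/(-1 + 8**2))**4 = (2*64/(-1 + 64))**4 = (2*64/63)**4 = (2*64*(1/63))**4 = (128/63)**4 = 268435456/15752961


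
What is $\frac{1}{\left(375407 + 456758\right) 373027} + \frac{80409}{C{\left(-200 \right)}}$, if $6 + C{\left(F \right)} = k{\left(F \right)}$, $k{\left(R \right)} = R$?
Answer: $- \frac{24960562861902889}{63946522771730} \approx -390.33$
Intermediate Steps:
$C{\left(F \right)} = -6 + F$
$\frac{1}{\left(375407 + 456758\right) 373027} + \frac{80409}{C{\left(-200 \right)}} = \frac{1}{\left(375407 + 456758\right) 373027} + \frac{80409}{-6 - 200} = \frac{1}{832165} \cdot \frac{1}{373027} + \frac{80409}{-206} = \frac{1}{832165} \cdot \frac{1}{373027} + 80409 \left(- \frac{1}{206}\right) = \frac{1}{310420013455} - \frac{80409}{206} = - \frac{24960562861902889}{63946522771730}$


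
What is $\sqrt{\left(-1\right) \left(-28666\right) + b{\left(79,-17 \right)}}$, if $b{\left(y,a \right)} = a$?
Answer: $\sqrt{28649} \approx 169.26$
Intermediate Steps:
$\sqrt{\left(-1\right) \left(-28666\right) + b{\left(79,-17 \right)}} = \sqrt{\left(-1\right) \left(-28666\right) - 17} = \sqrt{28666 - 17} = \sqrt{28649}$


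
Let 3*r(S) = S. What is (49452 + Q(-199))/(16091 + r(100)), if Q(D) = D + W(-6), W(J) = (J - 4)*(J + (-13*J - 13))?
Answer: 145989/48373 ≈ 3.0180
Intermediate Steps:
r(S) = S/3
W(J) = (-13 - 12*J)*(-4 + J) (W(J) = (-4 + J)*(J + (-13 - 13*J)) = (-4 + J)*(-13 - 12*J) = (-13 - 12*J)*(-4 + J))
Q(D) = -590 + D (Q(D) = D + (52 - 12*(-6)**2 + 35*(-6)) = D + (52 - 12*36 - 210) = D + (52 - 432 - 210) = D - 590 = -590 + D)
(49452 + Q(-199))/(16091 + r(100)) = (49452 + (-590 - 199))/(16091 + (1/3)*100) = (49452 - 789)/(16091 + 100/3) = 48663/(48373/3) = 48663*(3/48373) = 145989/48373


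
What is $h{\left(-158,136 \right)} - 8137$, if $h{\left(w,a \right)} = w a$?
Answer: $-29625$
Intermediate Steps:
$h{\left(w,a \right)} = a w$
$h{\left(-158,136 \right)} - 8137 = 136 \left(-158\right) - 8137 = -21488 - 8137 = -29625$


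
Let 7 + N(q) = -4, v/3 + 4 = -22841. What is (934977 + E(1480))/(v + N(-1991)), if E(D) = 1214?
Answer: -936191/68546 ≈ -13.658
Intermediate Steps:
v = -68535 (v = -12 + 3*(-22841) = -12 - 68523 = -68535)
N(q) = -11 (N(q) = -7 - 4 = -11)
(934977 + E(1480))/(v + N(-1991)) = (934977 + 1214)/(-68535 - 11) = 936191/(-68546) = 936191*(-1/68546) = -936191/68546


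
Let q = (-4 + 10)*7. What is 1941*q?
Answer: 81522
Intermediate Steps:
q = 42 (q = 6*7 = 42)
1941*q = 1941*42 = 81522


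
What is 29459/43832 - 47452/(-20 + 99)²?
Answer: -1896062445/273555512 ≈ -6.9312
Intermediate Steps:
29459/43832 - 47452/(-20 + 99)² = 29459*(1/43832) - 47452/(79²) = 29459/43832 - 47452/6241 = -1896062445/273555512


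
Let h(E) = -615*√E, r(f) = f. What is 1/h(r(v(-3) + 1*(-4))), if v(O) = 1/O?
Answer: I*√39/7995 ≈ 0.00078111*I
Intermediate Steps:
1/h(r(v(-3) + 1*(-4))) = 1/(-615*√(1/(-3) + 1*(-4))) = 1/(-615*√(-⅓ - 4)) = 1/(-205*I*√39) = I*√39/7995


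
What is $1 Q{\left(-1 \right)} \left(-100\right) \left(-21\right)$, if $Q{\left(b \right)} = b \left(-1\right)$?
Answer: $2100$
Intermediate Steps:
$Q{\left(b \right)} = - b$
$1 Q{\left(-1 \right)} \left(-100\right) \left(-21\right) = 1 \left(\left(-1\right) \left(-1\right)\right) \left(-100\right) \left(-21\right) = 1 \cdot 1 \left(-100\right) \left(-21\right) = 1 \left(-100\right) \left(-21\right) = \left(-100\right) \left(-21\right) = 2100$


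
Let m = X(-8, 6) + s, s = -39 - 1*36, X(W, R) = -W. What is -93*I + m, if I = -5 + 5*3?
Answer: -997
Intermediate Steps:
s = -75 (s = -39 - 36 = -75)
m = -67 (m = -1*(-8) - 75 = 8 - 75 = -67)
I = 10 (I = -5 + 15 = 10)
-93*I + m = -93*10 - 67 = -930 - 67 = -997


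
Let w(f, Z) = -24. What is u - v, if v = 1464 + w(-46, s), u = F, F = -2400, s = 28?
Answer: -3840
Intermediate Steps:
u = -2400
v = 1440 (v = 1464 - 24 = 1440)
u - v = -2400 - 1*1440 = -2400 - 1440 = -3840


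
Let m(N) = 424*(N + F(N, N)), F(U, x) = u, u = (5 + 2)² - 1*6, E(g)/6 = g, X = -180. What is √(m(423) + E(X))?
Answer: 22*√406 ≈ 443.29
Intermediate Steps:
E(g) = 6*g
u = 43 (u = 7² - 6 = 49 - 6 = 43)
F(U, x) = 43
m(N) = 18232 + 424*N (m(N) = 424*(N + 43) = 424*(43 + N) = 18232 + 424*N)
√(m(423) + E(X)) = √((18232 + 424*423) + 6*(-180)) = √((18232 + 179352) - 1080) = √(197584 - 1080) = √196504 = 22*√406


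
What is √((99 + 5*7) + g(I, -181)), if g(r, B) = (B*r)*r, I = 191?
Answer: I*√6602927 ≈ 2569.6*I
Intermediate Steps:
g(r, B) = B*r²
√((99 + 5*7) + g(I, -181)) = √((99 + 5*7) - 181*191²) = √((99 + 35) - 181*36481) = √(134 - 6603061) = √(-6602927) = I*√6602927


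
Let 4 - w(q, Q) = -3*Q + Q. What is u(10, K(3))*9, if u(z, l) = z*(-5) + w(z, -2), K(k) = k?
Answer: -450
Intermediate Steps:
w(q, Q) = 4 + 2*Q (w(q, Q) = 4 - (-3*Q + Q) = 4 - (-2)*Q = 4 + 2*Q)
u(z, l) = -5*z (u(z, l) = z*(-5) + (4 + 2*(-2)) = -5*z + (4 - 4) = -5*z + 0 = -5*z)
u(10, K(3))*9 = -5*10*9 = -50*9 = -450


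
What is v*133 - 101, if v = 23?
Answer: 2958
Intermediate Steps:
v*133 - 101 = 23*133 - 101 = 3059 - 101 = 2958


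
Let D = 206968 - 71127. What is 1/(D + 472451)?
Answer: 1/608292 ≈ 1.6439e-6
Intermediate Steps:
D = 135841
1/(D + 472451) = 1/(135841 + 472451) = 1/608292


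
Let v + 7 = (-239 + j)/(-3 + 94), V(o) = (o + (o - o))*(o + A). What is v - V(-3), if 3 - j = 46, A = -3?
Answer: -2557/91 ≈ -28.099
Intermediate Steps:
V(o) = o*(-3 + o) (V(o) = (o + (o - o))*(o - 3) = (o + 0)*(-3 + o) = o*(-3 + o))
j = -43 (j = 3 - 1*46 = 3 - 46 = -43)
v = -919/91 (v = -7 + (-239 - 43)/(-3 + 94) = -7 - 282/91 = -919/91 ≈ -10.099)
v - V(-3) = -919/91 - (-3)*(-3 - 3) = -919/91 - (-3)*(-6) = -919/91 - 1*18 = -919/91 - 18 = -2557/91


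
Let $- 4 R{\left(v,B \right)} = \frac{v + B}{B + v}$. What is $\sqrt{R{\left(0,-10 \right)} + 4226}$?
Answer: $\frac{\sqrt{16903}}{2} \approx 65.006$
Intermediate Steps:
$R{\left(v,B \right)} = - \frac{1}{4}$ ($R{\left(v,B \right)} = - \frac{\left(v + B\right) \frac{1}{B + v}}{4} = - \frac{\left(B + v\right) \frac{1}{B + v}}{4} = \left(- \frac{1}{4}\right) 1 = - \frac{1}{4}$)
$\sqrt{R{\left(0,-10 \right)} + 4226} = \sqrt{- \frac{1}{4} + 4226} = \sqrt{\frac{16903}{4}} = \frac{\sqrt{16903}}{2}$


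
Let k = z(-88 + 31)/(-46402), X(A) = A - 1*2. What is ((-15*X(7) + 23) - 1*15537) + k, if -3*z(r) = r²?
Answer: -723359695/46402 ≈ -15589.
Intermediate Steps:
X(A) = -2 + A (X(A) = A - 2 = -2 + A)
z(r) = -r²/3
k = 1083/46402 (k = -(-88 + 31)²/3/(-46402) = -⅓*(-57)²*(-1/46402) = -⅓*3249*(-1/46402) = -1083*(-1/46402) = 1083/46402 ≈ 0.023340)
((-15*X(7) + 23) - 1*15537) + k = ((-15*(-2 + 7) + 23) - 1*15537) + 1083/46402 = ((-15*5 + 23) - 15537) + 1083/46402 = ((-75 + 23) - 15537) + 1083/46402 = (-52 - 15537) + 1083/46402 = -15589 + 1083/46402 = -723359695/46402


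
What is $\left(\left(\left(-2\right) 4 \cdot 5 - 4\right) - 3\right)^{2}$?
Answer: $2209$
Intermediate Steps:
$\left(\left(\left(-2\right) 4 \cdot 5 - 4\right) - 3\right)^{2} = \left(\left(\left(-8\right) 5 - 4\right) - 3\right)^{2} = \left(\left(-40 - 4\right) - 3\right)^{2} = \left(-44 - 3\right)^{2} = \left(-47\right)^{2} = 2209$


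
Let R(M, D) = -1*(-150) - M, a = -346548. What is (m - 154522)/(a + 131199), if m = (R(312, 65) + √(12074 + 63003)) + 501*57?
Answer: 126127/215349 - √75077/215349 ≈ 0.58441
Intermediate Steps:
R(M, D) = 150 - M
m = 28395 + √75077 (m = ((150 - 1*312) + √(12074 + 63003)) + 501*57 = ((150 - 312) + √75077) + 28557 = (-162 + √75077) + 28557 = 28395 + √75077 ≈ 28669.)
(m - 154522)/(a + 131199) = ((28395 + √75077) - 154522)/(-346548 + 131199) = (-126127 + √75077)/(-215349) = (-126127 + √75077)*(-1/215349) = 126127/215349 - √75077/215349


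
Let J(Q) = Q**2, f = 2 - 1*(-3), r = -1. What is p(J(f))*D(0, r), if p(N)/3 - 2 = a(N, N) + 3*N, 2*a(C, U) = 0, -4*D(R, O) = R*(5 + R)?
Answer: 0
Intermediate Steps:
D(R, O) = -R*(5 + R)/4
a(C, U) = 0 (a(C, U) = (1/2)*0 = 0)
f = 5 (f = 2 + 3 = 5)
p(N) = 6 + 9*N (p(N) = 6 + 3*(0 + 3*N) = 6 + 3*(3*N) = 6 + 9*N)
p(J(f))*D(0, r) = (6 + 9*5**2)*(-1/4*0*(5 + 0)) = (6 + 9*25)*(-1/4*0*5) = (6 + 225)*0 = 231*0 = 0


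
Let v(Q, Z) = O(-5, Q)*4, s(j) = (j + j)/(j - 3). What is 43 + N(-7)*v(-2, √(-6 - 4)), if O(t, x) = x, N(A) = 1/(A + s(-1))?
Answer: 575/13 ≈ 44.231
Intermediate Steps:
s(j) = 2*j/(-3 + j) (s(j) = (2*j)/(-3 + j) = 2*j/(-3 + j))
N(A) = 1/(½ + A) (N(A) = 1/(A + 2*(-1)/(-3 - 1)) = 1/(A + 2*(-1)/(-4)) = 1/(A + 2*(-1)*(-¼)) = 1/(A + ½) = 1/(½ + A))
v(Q, Z) = 4*Q (v(Q, Z) = Q*4 = 4*Q)
43 + N(-7)*v(-2, √(-6 - 4)) = 43 + (2/(1 + 2*(-7)))*(4*(-2)) = 43 + (2/(1 - 14))*(-8) = 43 + (2/(-13))*(-8) = 43 + (2*(-1/13))*(-8) = 43 - 2/13*(-8) = 43 + 16/13 = 575/13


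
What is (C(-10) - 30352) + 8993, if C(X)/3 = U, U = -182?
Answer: -21905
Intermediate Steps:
C(X) = -546 (C(X) = 3*(-182) = -546)
(C(-10) - 30352) + 8993 = (-546 - 30352) + 8993 = -30898 + 8993 = -21905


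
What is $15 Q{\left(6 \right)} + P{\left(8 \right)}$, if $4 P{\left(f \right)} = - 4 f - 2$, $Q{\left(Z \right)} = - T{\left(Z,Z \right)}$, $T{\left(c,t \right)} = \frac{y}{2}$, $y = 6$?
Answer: $- \frac{107}{2} \approx -53.5$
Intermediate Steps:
$T{\left(c,t \right)} = 3$ ($T{\left(c,t \right)} = \frac{6}{2} = 6 \cdot \frac{1}{2} = 3$)
$Q{\left(Z \right)} = -3$ ($Q{\left(Z \right)} = \left(-1\right) 3 = -3$)
$P{\left(f \right)} = - \frac{1}{2} - f$ ($P{\left(f \right)} = \frac{- 4 f - 2}{4} = \frac{-2 - 4 f}{4} = - \frac{1}{2} - f$)
$15 Q{\left(6 \right)} + P{\left(8 \right)} = 15 \left(-3\right) - \frac{17}{2} = -45 - \frac{17}{2} = - \frac{107}{2}$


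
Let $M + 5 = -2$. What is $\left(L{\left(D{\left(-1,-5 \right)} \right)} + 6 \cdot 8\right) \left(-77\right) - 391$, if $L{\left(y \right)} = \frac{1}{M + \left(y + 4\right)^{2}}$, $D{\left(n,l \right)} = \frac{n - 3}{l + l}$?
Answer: $- \frac{1264808}{309} \approx -4093.2$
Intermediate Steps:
$M = -7$ ($M = -5 - 2 = -7$)
$D{\left(n,l \right)} = \frac{-3 + n}{2 l}$
$L{\left(y \right)} = \frac{1}{-7 + \left(4 + y\right)^{2}}$ ($L{\left(y \right)} = \frac{1}{-7 + \left(y + 4\right)^{2}} = \frac{1}{-7 + \left(4 + y\right)^{2}}$)
$\left(L{\left(D{\left(-1,-5 \right)} \right)} + 6 \cdot 8\right) \left(-77\right) - 391 = \left(\frac{1}{-7 + \left(4 + \frac{-3 - 1}{2 \left(-5\right)}\right)^{2}} + 6 \cdot 8\right) \left(-77\right) - 391 = \left(\frac{1}{-7 + \left(4 + \frac{1}{2} \left(- \frac{1}{5}\right) \left(-4\right)\right)^{2}} + 48\right) \left(-77\right) - 391 = \left(\frac{1}{-7 + \left(4 + \frac{2}{5}\right)^{2}} + 48\right) \left(-77\right) - 391 = \left(\frac{1}{-7 + \left(\frac{22}{5}\right)^{2}} + 48\right) \left(-77\right) - 391 = \left(\frac{1}{-7 + \frac{484}{25}} + 48\right) \left(-77\right) - 391 = \left(\frac{1}{\frac{309}{25}} + 48\right) \left(-77\right) - 391 = \left(\frac{25}{309} + 48\right) \left(-77\right) - 391 = \frac{14857}{309} \left(-77\right) - 391 = - \frac{1143989}{309} - 391 = - \frac{1264808}{309}$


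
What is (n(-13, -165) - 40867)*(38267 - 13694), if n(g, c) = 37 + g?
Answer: -1003635039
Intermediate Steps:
(n(-13, -165) - 40867)*(38267 - 13694) = ((37 - 13) - 40867)*(38267 - 13694) = (24 - 40867)*24573 = -40843*24573 = -1003635039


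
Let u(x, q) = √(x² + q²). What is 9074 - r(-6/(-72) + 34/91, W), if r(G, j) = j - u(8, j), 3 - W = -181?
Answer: 8890 + 8*√530 ≈ 9074.2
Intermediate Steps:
u(x, q) = √(q² + x²)
W = 184 (W = 3 - 1*(-181) = 3 + 181 = 184)
r(G, j) = j - √(64 + j²) (r(G, j) = j - √(j² + 8²) = j - √(j² + 64) = j - √(64 + j²))
9074 - r(-6/(-72) + 34/91, W) = 9074 - (184 - √(64 + 184²)) = 9074 - (184 - √(64 + 33856)) = 9074 - (184 - √33920) = 9074 - (184 - 8*√530) = 9074 + (-184 + 8*√530) = 8890 + 8*√530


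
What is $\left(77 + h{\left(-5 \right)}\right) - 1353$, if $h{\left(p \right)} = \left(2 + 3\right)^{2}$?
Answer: $-1251$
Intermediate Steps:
$h{\left(p \right)} = 25$ ($h{\left(p \right)} = 5^{2} = 25$)
$\left(77 + h{\left(-5 \right)}\right) - 1353 = \left(77 + 25\right) - 1353 = 102 - 1353 = -1251$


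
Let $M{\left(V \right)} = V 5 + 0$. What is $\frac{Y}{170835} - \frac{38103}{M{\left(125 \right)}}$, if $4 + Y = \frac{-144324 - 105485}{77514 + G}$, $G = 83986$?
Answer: $- \frac{560670245167}{9196617500} \approx -60.965$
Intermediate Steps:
$M{\left(V \right)} = 5 V$ ($M{\left(V \right)} = 5 V + 0 = 5 V$)
$Y = - \frac{895809}{161500}$ ($Y = -4 + \frac{-144324 - 105485}{77514 + 83986} = -4 - \frac{249809}{161500} = - \frac{895809}{161500} \approx -5.5468$)
$\frac{Y}{170835} - \frac{38103}{M{\left(125 \right)}} = - \frac{895809}{161500 \cdot 170835} - \frac{38103}{5 \cdot 125} = \left(- \frac{895809}{161500}\right) \frac{1}{170835} - \frac{38103}{625} = - \frac{298603}{9196617500} - \frac{38103}{625} = - \frac{560670245167}{9196617500}$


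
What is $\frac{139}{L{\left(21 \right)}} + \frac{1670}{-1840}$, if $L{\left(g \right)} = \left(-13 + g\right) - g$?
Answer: $- \frac{27747}{2392} \approx -11.6$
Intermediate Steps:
$L{\left(g \right)} = -13$
$\frac{139}{L{\left(21 \right)}} + \frac{1670}{-1840} = \frac{139}{-13} + \frac{1670}{-1840} = 139 \left(- \frac{1}{13}\right) + 1670 \left(- \frac{1}{1840}\right) = - \frac{139}{13} - \frac{167}{184} = - \frac{27747}{2392}$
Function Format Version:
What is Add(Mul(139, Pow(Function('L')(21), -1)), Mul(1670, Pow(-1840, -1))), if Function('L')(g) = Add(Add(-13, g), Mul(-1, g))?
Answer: Rational(-27747, 2392) ≈ -11.600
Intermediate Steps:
Function('L')(g) = -13
Add(Mul(139, Pow(Function('L')(21), -1)), Mul(1670, Pow(-1840, -1))) = Add(Mul(139, Pow(-13, -1)), Mul(1670, Pow(-1840, -1))) = Add(Mul(139, Rational(-1, 13)), Mul(1670, Rational(-1, 1840))) = Add(Rational(-139, 13), Rational(-167, 184)) = Rational(-27747, 2392)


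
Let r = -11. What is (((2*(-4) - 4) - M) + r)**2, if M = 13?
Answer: 1296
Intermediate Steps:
(((2*(-4) - 4) - M) + r)**2 = (((2*(-4) - 4) - 1*13) - 11)**2 = (((-8 - 4) - 13) - 11)**2 = ((-12 - 13) - 11)**2 = (-25 - 11)**2 = (-36)**2 = 1296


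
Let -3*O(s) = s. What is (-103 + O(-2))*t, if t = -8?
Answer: 2456/3 ≈ 818.67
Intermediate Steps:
O(s) = -s/3
(-103 + O(-2))*t = (-103 - 1/3*(-2))*(-8) = (-103 + 2/3)*(-8) = -307/3*(-8) = 2456/3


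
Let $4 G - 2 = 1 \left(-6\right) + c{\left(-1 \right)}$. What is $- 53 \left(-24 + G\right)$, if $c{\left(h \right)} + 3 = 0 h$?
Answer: $\frac{5459}{4} \approx 1364.8$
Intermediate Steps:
$c{\left(h \right)} = -3$ ($c{\left(h \right)} = -3 + 0 h = -3 + 0 = -3$)
$G = - \frac{7}{4}$ ($G = \frac{1}{2} + \frac{1 \left(-6\right) - 3}{4} = \frac{1}{2} + \frac{-6 - 3}{4} = \frac{1}{2} + \frac{1}{4} \left(-9\right) = \frac{1}{2} - \frac{9}{4} = - \frac{7}{4} \approx -1.75$)
$- 53 \left(-24 + G\right) = - 53 \left(-24 - \frac{7}{4}\right) = \left(-53\right) \left(- \frac{103}{4}\right) = \frac{5459}{4}$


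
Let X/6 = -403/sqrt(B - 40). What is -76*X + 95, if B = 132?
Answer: 95 + 91884*sqrt(23)/23 ≈ 19254.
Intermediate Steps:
X = -1209*sqrt(23)/23 (X = 6*(-403/sqrt(132 - 40)) = 6*(-403*sqrt(23)/46) = -1209*sqrt(23)/23 ≈ -252.09)
-76*X + 95 = -(-91884)*sqrt(23)/23 + 95 = 91884*sqrt(23)/23 + 95 = 95 + 91884*sqrt(23)/23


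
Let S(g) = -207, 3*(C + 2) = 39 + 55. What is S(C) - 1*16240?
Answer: -16447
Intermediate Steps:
C = 88/3 (C = -2 + (39 + 55)/3 = -2 + (⅓)*94 = -2 + 94/3 = 88/3 ≈ 29.333)
S(C) - 1*16240 = -207 - 1*16240 = -207 - 16240 = -16447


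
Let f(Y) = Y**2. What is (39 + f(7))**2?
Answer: 7744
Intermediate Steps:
(39 + f(7))**2 = (39 + 7**2)**2 = (39 + 49)**2 = 88**2 = 7744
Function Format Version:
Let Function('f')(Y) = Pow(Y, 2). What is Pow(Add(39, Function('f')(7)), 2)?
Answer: 7744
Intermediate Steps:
Pow(Add(39, Function('f')(7)), 2) = Pow(Add(39, Pow(7, 2)), 2) = Pow(Add(39, 49), 2) = Pow(88, 2) = 7744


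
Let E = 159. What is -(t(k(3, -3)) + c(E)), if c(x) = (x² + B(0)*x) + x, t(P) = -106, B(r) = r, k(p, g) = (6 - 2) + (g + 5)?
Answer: -25334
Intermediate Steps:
k(p, g) = 9 + g (k(p, g) = 4 + (5 + g) = 9 + g)
c(x) = x + x² (c(x) = (x² + 0*x) + x = (x² + 0) + x = x² + x = x + x²)
-(t(k(3, -3)) + c(E)) = -(-106 + 159*(1 + 159)) = -(-106 + 159*160) = -(-106 + 25440) = -1*25334 = -25334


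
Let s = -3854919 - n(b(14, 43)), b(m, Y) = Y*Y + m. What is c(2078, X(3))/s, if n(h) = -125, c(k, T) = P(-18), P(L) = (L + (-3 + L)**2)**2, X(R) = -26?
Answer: -178929/3854794 ≈ -0.046417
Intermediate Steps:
b(m, Y) = m + Y**2 (b(m, Y) = Y**2 + m = m + Y**2)
c(k, T) = 178929 (c(k, T) = (-18 + (-3 - 18)**2)**2 = (-18 + (-21)**2)**2 = (-18 + 441)**2 = 423**2 = 178929)
s = -3854794 (s = -3854919 - 1*(-125) = -3854919 + 125 = -3854794)
c(2078, X(3))/s = 178929/(-3854794) = 178929*(-1/3854794) = -178929/3854794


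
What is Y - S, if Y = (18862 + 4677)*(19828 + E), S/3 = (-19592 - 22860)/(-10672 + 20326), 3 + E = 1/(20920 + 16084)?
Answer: 27784714216200455/59539436 ≈ 4.6666e+8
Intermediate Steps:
E = -111011/37004 (E = -3 + 1/(20920 + 16084) = -3 + 1/37004 = -111011/37004 ≈ -3.0000)
S = -21226/1609 (S = 3*((-19592 - 22860)/(-10672 + 20326)) = 3*(-42452/9654) = 3*(-42452*1/9654) = 3*(-21226/4827) = -21226/1609 ≈ -13.192)
Y = 17268311641239/37004 (Y = (18862 + 4677)*(19828 - 111011/37004) = 23539*(733604301/37004) = 17268311641239/37004 ≈ 4.6666e+8)
Y - S = 17268311641239/37004 - 1*(-21226/1609) = 17268311641239/37004 + 21226/1609 = 27784714216200455/59539436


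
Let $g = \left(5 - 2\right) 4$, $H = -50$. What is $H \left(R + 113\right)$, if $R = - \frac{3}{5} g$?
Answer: $-5290$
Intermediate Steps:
$g = 12$ ($g = 3 \cdot 4 = 12$)
$R = - \frac{36}{5}$ ($R = - \frac{3}{5} \cdot 12 = \left(-3\right) \frac{1}{5} \cdot 12 = \left(- \frac{3}{5}\right) 12 = - \frac{36}{5} \approx -7.2$)
$H \left(R + 113\right) = - 50 \left(- \frac{36}{5} + 113\right) = \left(-50\right) \frac{529}{5} = -5290$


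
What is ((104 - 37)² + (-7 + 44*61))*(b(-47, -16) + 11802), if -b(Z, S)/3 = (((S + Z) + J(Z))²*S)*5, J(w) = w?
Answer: 20894637132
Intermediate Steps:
b(Z, S) = -15*S*(S + 2*Z)² (b(Z, S) = -3*((S + Z) + Z)²*S*5 = -3*(S + 2*Z)²*S*5 = -3*S*(S + 2*Z)²*5 = -15*S*(S + 2*Z)²)
((104 - 37)² + (-7 + 44*61))*(b(-47, -16) + 11802) = ((104 - 37)² + (-7 + 44*61))*(-15*(-16)*(-16 + 2*(-47))² + 11802) = (67² + (-7 + 2684))*(-15*(-16)*(-16 - 94)² + 11802) = (4489 + 2677)*(-15*(-16)*(-110)² + 11802) = 7166*(-15*(-16)*12100 + 11802) = 7166*(2904000 + 11802) = 7166*2915802 = 20894637132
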